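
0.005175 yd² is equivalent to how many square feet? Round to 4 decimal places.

1 square yard = 9.00000 square feet.
So 0.005175 × 9.00000 ≈ 0.0466 ft².

0.0466 ft²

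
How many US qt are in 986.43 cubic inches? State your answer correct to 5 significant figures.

17.081 US qt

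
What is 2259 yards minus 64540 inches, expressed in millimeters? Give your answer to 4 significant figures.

426300 mm

2259 yd = 2.06563 × 10^6 mm and 64540 in = 1.63932 × 10^6 mm.
2.06563 × 10^6 − 1.63932 × 10^6 ≈ 426300 mm.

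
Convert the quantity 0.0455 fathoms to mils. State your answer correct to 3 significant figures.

1 fathom = 72000.0 mils.
Thus 0.0455 × 72000.0 ≈ 3280 mil.

3280 mil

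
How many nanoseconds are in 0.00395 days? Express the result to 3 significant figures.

3.41 × 10^11 ns

1 day = 8.64000 × 10^13 ns.
Then 0.00395 × 8.64000 × 10^13 ≈ 3.41 × 10^11 ns.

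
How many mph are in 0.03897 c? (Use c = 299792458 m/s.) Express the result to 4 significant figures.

1 speed of light = 6.70617 × 10^8 mph.
Thus 0.03897 × 6.70617 × 10^8 ≈ 2.613 × 10^7 mph.

2.613 × 10^7 mph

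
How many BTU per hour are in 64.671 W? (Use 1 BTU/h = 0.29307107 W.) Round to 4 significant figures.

220.7 BTU per hour

1 W = 3.41214 BTU per hour.
Thus 64.671 × 3.41214 ≈ 220.7 BTU/h.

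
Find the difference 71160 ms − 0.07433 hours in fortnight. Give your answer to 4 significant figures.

71160 ms = 5.88294e-5 fortnight and 0.07433 h = 0.000221220 fortnight.
5.88294e-5 − 0.000221220 ≈ -0.0001624 fortnight.

-0.0001624 fortnight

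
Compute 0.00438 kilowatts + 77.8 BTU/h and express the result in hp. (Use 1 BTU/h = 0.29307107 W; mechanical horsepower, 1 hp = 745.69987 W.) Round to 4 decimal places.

0.0365 hp

0.00438 kW = 0.00587368 hp and 77.8 BTU/h = 0.0305765 hp.
0.00587368 + 0.0305765 ≈ 0.0365 hp.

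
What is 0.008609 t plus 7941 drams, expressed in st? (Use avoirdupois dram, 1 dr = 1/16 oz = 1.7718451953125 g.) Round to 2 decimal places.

0.008609 t = 1.35569 st and 7941 dr = 2.21568 st.
1.35569 + 2.21568 ≈ 3.57 st.

3.57 st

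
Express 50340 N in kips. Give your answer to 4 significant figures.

11.32 kips

1 newton = 0.000224809 kips.
So 50340 × 0.000224809 ≈ 11.32 kip.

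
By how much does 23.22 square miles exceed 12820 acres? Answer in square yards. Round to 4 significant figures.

23.22 mi² = 7.192627e+7 yd² and 12820 acre = 6.204880e+7 yd².
7.192627e+7 − 6.204880e+7 ≈ 9.877e+6 yd².

9.877e+6 yd²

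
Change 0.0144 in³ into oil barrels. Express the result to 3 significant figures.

1 in³ = 0.000103072 oil barrels.
0.0144 × 0.000103072 ≈ 1.48 × 10^-6 bbl.

1.48 × 10^-6 bbl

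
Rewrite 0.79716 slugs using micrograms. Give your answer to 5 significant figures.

1.1634e+10 μg

1 slug = 1.45939e+10 μg.
Then 0.79716 × 1.45939e+10 ≈ 1.1634e+10 μg.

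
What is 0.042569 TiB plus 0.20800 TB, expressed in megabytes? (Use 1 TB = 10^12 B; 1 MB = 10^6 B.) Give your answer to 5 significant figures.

254810 MB

0.042569 TiB = 46805.1 MB and 0.20800 TB = 208000 MB.
46805.1 + 208000 ≈ 254810 MB.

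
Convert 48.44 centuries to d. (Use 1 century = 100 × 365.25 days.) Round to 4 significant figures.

1.769e+6 d

1 century = 36525.0 d.
Thus 48.44 × 36525.0 ≈ 1.769e+6 d.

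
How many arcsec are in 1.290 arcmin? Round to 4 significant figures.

1 arcminute = 60.0000 arcsec.
Then 1.290 × 60.0000 ≈ 77.40 arcsec.

77.40 arcsec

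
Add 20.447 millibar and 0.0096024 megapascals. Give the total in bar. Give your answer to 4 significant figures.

20.447 mbar = 0.0204470 bar and 0.0096024 MPa = 0.0960240 bar.
0.0204470 + 0.0960240 ≈ 0.1165 bar.

0.1165 bar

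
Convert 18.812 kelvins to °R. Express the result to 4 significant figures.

°R = K × 9/5.
Applying the formula gives 33.86 °R.

33.86 degrees Rankine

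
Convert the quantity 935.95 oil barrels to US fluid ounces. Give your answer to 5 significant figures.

5.0317 × 10^6 US fl oz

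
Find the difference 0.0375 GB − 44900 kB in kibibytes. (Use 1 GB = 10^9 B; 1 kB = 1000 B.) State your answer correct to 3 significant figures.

-7230 KiB

0.0375 GB = 36621.1 KiB and 44900 kB = 43847.7 KiB.
36621.1 − 43847.7 ≈ -7230 KiB.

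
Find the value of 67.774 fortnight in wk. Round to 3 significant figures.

136 weeks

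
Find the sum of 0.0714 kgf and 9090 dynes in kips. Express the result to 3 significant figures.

0.000178 kips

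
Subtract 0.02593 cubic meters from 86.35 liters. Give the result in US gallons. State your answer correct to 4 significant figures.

86.35 L = 22.8113 US gal and 0.02593 m³ = 6.84998 US gal.
22.8113 − 6.84998 ≈ 15.96 US gal.

15.96 US gal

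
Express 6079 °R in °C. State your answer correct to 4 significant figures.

°R = (°C + 273.15) × 9/5.
Applying the formula gives 3104 °C.

3104 degrees Celsius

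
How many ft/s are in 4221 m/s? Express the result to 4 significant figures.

1 meter per second = 3.28084 ft/s.
So 4221 × 3.28084 ≈ 13850 ft/s.

13850 ft/s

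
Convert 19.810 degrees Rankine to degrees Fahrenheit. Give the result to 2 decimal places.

°R = °F + 459.67.
Applying the formula gives -439.86 °F.

-439.86 degrees Fahrenheit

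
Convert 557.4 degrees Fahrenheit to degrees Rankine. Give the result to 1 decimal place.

°R = °F + 459.67.
Applying the formula gives 1017.1 °R.

1017.1 degrees Rankine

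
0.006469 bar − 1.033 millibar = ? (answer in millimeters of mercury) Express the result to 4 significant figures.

4.077 millimeters of mercury

0.006469 bar = 4.85215 mmHg and 1.033 mbar = 0.774814 mmHg.
4.85215 − 0.774814 ≈ 4.077 mmHg.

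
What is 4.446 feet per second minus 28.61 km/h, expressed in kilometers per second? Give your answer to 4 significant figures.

4.446 ft/s = 0.00135514 km/s and 28.61 km/h = 0.00794722 km/s.
0.00135514 − 0.00794722 ≈ -0.006592 km/s.

-0.006592 km/s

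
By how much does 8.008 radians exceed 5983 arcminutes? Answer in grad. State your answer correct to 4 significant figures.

8.008 rad = 509.805 grad and 5983 arcmin = 110.796 grad.
509.805 − 110.796 ≈ 399.0 grad.

399.0 gradians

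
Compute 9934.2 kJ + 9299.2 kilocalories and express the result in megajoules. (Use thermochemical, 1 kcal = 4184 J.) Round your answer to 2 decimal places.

9934.2 kJ = 9.93420 MJ and 9299.2 kcal = 38.9079 MJ.
9.93420 + 38.9079 ≈ 48.84 MJ.

48.84 megajoules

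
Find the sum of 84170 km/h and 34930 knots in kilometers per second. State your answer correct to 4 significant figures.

84170 km/h = 23.3806 km/s and 34930 kn = 17.9695 km/s.
23.3806 + 17.9695 ≈ 41.35 km/s.

41.35 km/s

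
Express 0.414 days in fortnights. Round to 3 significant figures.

1 d = 0.0714286 fortnights.
So 0.414 × 0.0714286 ≈ 0.0296 fortnight.

0.0296 fortnight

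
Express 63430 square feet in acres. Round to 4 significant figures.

1 ft² = 2.29568e-5 acre.
Then 63430 × 2.29568e-5 ≈ 1.456 acre.

1.456 acre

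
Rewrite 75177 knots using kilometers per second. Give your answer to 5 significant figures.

1 kn = 0.000514444 km/s.
75177 × 0.000514444 ≈ 38.674 km/s.

38.674 kilometers per second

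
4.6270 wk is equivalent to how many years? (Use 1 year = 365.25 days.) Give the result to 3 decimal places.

0.089 yr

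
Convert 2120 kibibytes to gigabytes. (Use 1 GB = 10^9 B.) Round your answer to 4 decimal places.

0.0022 GB

1 kibibyte = 1.02400e-6 gigabytes.
So 2120 × 1.02400e-6 ≈ 0.0022 GB.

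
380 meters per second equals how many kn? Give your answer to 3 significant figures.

1 m/s = 1.94384 kn.
Then 380 × 1.94384 ≈ 739 kn.

739 kn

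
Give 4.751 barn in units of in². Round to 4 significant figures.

7.364e-25 in²

1 barn = 1.55000e-25 square inches.
Then 4.751 × 1.55000e-25 ≈ 7.364e-25 in².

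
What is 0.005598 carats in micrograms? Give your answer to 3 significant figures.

1120 micrograms

1 carat = 200000 μg.
Then 0.005598 × 200000 ≈ 1120 μg.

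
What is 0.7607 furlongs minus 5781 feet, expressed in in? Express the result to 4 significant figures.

-63350 in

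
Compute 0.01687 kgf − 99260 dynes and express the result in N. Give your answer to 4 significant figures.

0.01687 kgf = 0.165438 N and 99260 dyn = 0.992600 N.
0.165438 − 0.992600 ≈ -0.8272 N.

-0.8272 N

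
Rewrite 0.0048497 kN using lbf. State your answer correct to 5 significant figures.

1 kN = 224.809 lbf.
Then 0.0048497 × 224.809 ≈ 1.0903 lbf.

1.0903 pounds-force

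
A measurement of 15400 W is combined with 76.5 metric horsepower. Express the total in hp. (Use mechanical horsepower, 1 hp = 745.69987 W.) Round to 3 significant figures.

15400 W = 20.6517 hp and 76.5 PS = 75.4535 hp.
20.6517 + 75.4535 ≈ 96.1 hp.

96.1 horsepower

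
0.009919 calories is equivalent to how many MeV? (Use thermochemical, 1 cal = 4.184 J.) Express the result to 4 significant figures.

2.590 × 10^11 MeV

1 calorie = 2.61145 × 10^13 megaelectronvolts.
So 0.009919 × 2.61145 × 10^13 ≈ 2.590 × 10^11 MeV.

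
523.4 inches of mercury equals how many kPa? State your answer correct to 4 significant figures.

1772 kPa

1 inch of mercury = 3.38639 kilopascals.
Thus 523.4 × 3.38639 ≈ 1772 kPa.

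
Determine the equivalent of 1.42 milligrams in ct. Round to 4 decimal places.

1 milligram = 0.00500000 ct.
Thus 1.42 × 0.00500000 ≈ 0.0071 ct.

0.0071 carats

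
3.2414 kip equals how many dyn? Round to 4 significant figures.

1 kip = 4.44822 × 10^8 dynes.
So 3.2414 × 4.44822 × 10^8 ≈ 1.442 × 10^9 dyn.

1.442 × 10^9 dynes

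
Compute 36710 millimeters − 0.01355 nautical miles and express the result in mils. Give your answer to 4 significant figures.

36710 mm = 1.44528 × 10^6 mil and 0.01355 nmi = 987976 mil.
1.44528 × 10^6 − 987976 ≈ 457300 mil.

457300 mil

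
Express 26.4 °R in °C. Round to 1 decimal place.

-258.5 degrees Celsius

°R = (°C + 273.15) × 9/5.
Applying the formula gives -258.5 °C.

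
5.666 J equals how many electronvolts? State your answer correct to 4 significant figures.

3.536e+19 eV

1 joule = 6.24151e+18 eV.
So 5.666 × 6.24151e+18 ≈ 3.536e+19 eV.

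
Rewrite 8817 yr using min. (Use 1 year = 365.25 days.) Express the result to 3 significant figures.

1 yr = 525960 min.
8817 × 525960 ≈ 4.64e+9 min.

4.64e+9 minutes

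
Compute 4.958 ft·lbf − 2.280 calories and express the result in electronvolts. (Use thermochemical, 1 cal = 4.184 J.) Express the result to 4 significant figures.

-1.758 × 10^19 electronvolts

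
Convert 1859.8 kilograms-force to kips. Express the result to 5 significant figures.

4.1002 kip

1 kilogram-force = 0.00220462 kips.
Then 1859.8 × 0.00220462 ≈ 4.1002 kip.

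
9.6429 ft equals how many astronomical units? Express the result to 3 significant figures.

1.96e-11 astronomical units

1 foot = 2.03746e-12 au.
9.6429 × 2.03746e-12 ≈ 1.96e-11 au.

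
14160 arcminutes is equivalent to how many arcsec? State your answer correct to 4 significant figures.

1 arcmin = 60.0000 arcsec.
Thus 14160 × 60.0000 ≈ 849600 arcsec.

849600 arcsec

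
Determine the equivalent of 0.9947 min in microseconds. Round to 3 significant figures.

1 min = 6.00000 × 10^7 μs.
So 0.9947 × 6.00000 × 10^7 ≈ 5.97 × 10^7 μs.

5.97 × 10^7 microseconds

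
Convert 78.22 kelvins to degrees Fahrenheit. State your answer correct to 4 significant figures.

-318.9 °F

K = (°F + 459.67) × 5/9.
Applying the formula gives -318.9 °F.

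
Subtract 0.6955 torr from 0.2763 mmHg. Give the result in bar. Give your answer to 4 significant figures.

-0.0005589 bar

0.2763 mmHg = 0.000368370 bar and 0.6955 torr = 0.000927257 bar.
0.000368370 − 0.000927257 ≈ -0.0005589 bar.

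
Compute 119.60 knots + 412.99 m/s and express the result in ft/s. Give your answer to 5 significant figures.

119.60 kn = 201.862 ft/s and 412.99 m/s = 1354.95 ft/s.
201.862 + 1354.95 ≈ 1556.8 ft/s.

1556.8 ft/s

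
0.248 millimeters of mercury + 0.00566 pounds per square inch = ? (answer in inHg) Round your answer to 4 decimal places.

0.0213 inches of mercury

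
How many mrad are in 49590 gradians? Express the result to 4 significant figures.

779000 milliradians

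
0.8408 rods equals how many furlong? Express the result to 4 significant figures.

0.02102 furlongs

1 rod = 0.0250000 furlong.
0.8408 × 0.0250000 ≈ 0.02102 furlong.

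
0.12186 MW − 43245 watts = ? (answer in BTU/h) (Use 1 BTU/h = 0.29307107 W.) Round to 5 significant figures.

268250 BTU per hour

0.12186 MW = 415804 BTU/h and 43245 W = 147558 BTU/h.
415804 − 147558 ≈ 268250 BTU/h.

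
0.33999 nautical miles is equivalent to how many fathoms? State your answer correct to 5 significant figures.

344.30 fathom

1 nmi = 1012.69 fathoms.
Then 0.33999 × 1012.69 ≈ 344.30 fathom.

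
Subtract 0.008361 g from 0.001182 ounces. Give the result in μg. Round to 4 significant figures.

0.001182 oz = 33509.1 μg and 0.008361 g = 8361.00 μg.
33509.1 − 8361.00 ≈ 25150 μg.

25150 μg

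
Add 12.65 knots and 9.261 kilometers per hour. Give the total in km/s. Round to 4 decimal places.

0.0091 kilometers per second

12.65 kn = 0.00650772 km/s and 9.261 km/h = 0.00257250 km/s.
0.00650772 + 0.00257250 ≈ 0.0091 km/s.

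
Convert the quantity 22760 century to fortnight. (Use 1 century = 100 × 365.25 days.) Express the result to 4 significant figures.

1 century = 2608.93 fortnights.
Thus 22760 × 2608.93 ≈ 5.938 × 10^7 fortnight.

5.938 × 10^7 fortnights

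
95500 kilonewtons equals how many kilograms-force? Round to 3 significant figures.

9.74e+6 kgf

1 kilonewton = 101.972 kilograms-force.
Thus 95500 × 101.972 ≈ 9.74e+6 kgf.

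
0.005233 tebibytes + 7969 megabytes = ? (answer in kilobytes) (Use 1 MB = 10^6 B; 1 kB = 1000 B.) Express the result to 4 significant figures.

1.372 × 10^7 kilobytes

0.005233 TiB = 5.75374 × 10^6 kB and 7969 MB = 7.96900 × 10^6 kB.
5.75374 × 10^6 + 7.96900 × 10^6 ≈ 1.372 × 10^7 kB.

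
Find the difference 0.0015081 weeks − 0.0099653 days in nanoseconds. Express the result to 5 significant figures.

0.0015081 wk = 9.12099 × 10^11 ns and 0.0099653 d = 8.61002 × 10^11 ns.
9.12099 × 10^11 − 8.61002 × 10^11 ≈ 5.1097 × 10^10 ns.

5.1097 × 10^10 ns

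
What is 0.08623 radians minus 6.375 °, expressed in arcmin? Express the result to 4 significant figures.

-86.06 arcmin

0.08623 rad = 296.437 arcmin and 6.375 ° = 382.500 arcmin.
296.437 − 382.500 ≈ -86.06 arcmin.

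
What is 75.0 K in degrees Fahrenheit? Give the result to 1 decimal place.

K = (°F + 459.67) × 5/9.
Applying the formula gives -324.7 °F.

-324.7 °F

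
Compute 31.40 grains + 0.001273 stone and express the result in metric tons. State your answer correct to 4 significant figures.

31.40 gr = 2.03469 × 10^-6 t and 0.001273 st = 8.08392 × 10^-6 t.
2.03469 × 10^-6 + 8.08392 × 10^-6 ≈ 1.012 × 10^-5 t.

1.012 × 10^-5 t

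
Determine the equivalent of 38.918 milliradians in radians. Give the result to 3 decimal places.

1 mrad = 0.00100000 rad.
Then 38.918 × 0.00100000 ≈ 0.039 rad.

0.039 radians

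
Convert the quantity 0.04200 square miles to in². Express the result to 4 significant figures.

1.686 × 10^8 in²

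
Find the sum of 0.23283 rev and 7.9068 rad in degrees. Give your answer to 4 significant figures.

536.8 °

0.23283 rev = 83.8188 ° and 7.9068 rad = 453.026 °.
83.8188 + 453.026 ≈ 536.8 °.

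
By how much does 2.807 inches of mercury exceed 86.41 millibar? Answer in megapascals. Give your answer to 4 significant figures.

0.0008646 megapascals

2.807 inHg = 0.00950559 MPa and 86.41 mbar = 0.00864100 MPa.
0.00950559 − 0.00864100 ≈ 0.0008646 MPa.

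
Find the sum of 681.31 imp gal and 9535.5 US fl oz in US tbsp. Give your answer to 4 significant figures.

681.31 imp gal = 209464 US tbsp and 9535.5 US fl oz = 19071.0 US tbsp.
209464 + 19071.0 ≈ 228500 US tbsp.

228500 US tablespoons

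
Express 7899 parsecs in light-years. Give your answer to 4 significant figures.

25760 light-years

1 parsec = 3.26156 ly.
7899 × 3.26156 ≈ 25760 ly.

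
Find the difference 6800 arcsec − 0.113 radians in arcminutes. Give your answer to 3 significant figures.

6800 arcsec = 113.333 arcmin and 0.113 rad = 388.465 arcmin.
113.333 − 388.465 ≈ -275 arcmin.

-275 arcmin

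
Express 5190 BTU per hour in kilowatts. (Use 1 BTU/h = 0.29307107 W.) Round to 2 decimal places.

1.52 kilowatts

1 BTU per hour = 0.000293071 kilowatts.
So 5190 × 0.000293071 ≈ 1.52 kW.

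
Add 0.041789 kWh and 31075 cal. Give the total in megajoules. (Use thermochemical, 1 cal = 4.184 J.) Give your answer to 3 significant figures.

0.280 MJ

0.041789 kWh = 0.150440 MJ and 31075 cal = 0.130018 MJ.
0.150440 + 0.130018 ≈ 0.280 MJ.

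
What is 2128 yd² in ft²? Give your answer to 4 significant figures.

1 yd² = 9.00000 ft².
2128 × 9.00000 ≈ 19150 ft².

19150 ft²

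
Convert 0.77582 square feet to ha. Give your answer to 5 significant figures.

7.2076 × 10^-6 hectares

1 square foot = 9.29030 × 10^-6 hectares.
Thus 0.77582 × 9.29030 × 10^-6 ≈ 7.2076 × 10^-6 ha.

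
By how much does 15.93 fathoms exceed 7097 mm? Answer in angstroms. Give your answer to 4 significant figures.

15.93 fathom = 2.91328e+11 Å and 7097 mm = 7.09700e+10 Å.
2.91328e+11 − 7.09700e+10 ≈ 2.204e+11 Å.

2.204e+11 angstroms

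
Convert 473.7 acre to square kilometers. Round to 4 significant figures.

1 acre = 0.00404686 square kilometers.
Then 473.7 × 0.00404686 ≈ 1.917 km².

1.917 square kilometers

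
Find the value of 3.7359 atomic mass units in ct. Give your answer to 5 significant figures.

3.1018 × 10^-23 carats

1 u = 8.30270 × 10^-24 carats.
Thus 3.7359 × 8.30270 × 10^-24 ≈ 3.1018 × 10^-23 ct.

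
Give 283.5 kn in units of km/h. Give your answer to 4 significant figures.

525.0 km/h

1 kn = 1.85200 km/h.
Thus 283.5 × 1.85200 ≈ 525.0 km/h.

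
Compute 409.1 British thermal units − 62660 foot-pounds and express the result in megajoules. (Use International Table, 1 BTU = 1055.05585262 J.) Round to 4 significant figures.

0.3467 MJ

409.1 BTU = 0.431623 MJ and 62660 ft·lbf = 0.0849556 MJ.
0.431623 − 0.0849556 ≈ 0.3467 MJ.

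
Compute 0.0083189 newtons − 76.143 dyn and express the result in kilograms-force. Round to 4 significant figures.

0.0083189 N = 0.000848292 kgf and 76.143 dyn = 7.76443 × 10^-5 kgf.
0.000848292 − 7.76443 × 10^-5 ≈ 0.0007706 kgf.

0.0007706 kgf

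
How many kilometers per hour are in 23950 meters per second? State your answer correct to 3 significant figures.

1 m/s = 3.60000 km/h.
Then 23950 × 3.60000 ≈ 86200 km/h.

86200 km/h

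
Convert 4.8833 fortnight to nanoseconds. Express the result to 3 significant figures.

1 fortnight = 1.20960 × 10^15 nanoseconds.
Then 4.8833 × 1.20960 × 10^15 ≈ 5.91 × 10^15 ns.

5.91 × 10^15 ns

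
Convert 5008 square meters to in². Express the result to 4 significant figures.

7.762e+6 in²

1 m² = 1550.00 square inches.
5008 × 1550.00 ≈ 7.762e+6 in².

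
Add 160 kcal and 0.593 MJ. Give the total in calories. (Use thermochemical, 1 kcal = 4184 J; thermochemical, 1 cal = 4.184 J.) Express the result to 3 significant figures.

302000 cal

160 kcal = 160000 cal and 0.593 MJ = 141730 cal.
160000 + 141730 ≈ 302000 cal.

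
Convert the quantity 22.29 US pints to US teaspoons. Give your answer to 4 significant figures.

2140 US tsp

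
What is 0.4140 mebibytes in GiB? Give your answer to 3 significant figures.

0.000404 GiB

1 mebibyte = 0.0009765625 GiB.
Then 0.4140 × 0.0009765625 ≈ 0.000404 GiB.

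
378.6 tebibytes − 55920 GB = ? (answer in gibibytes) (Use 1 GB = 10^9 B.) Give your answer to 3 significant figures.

336000 gibibytes

378.6 TiB = 387686 GiB and 55920 GB = 52079.6 GiB.
387686 − 52079.6 ≈ 336000 GiB.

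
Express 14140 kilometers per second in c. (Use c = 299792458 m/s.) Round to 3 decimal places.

1 km/s = 3.33564 × 10^-6 c.
Then 14140 × 3.33564 × 10^-6 ≈ 0.047 c.

0.047 c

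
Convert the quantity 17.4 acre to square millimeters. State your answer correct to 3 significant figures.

1 acre = 4.04686e+9 square millimeters.
Thus 17.4 × 4.04686e+9 ≈ 7.04e+10 mm².

7.04e+10 mm²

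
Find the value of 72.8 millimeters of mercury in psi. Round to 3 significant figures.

1.41 pounds per square inch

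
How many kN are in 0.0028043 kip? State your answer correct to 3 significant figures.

0.0125 kilonewtons

1 kip = 4.44822 kN.
0.0028043 × 4.44822 ≈ 0.0125 kN.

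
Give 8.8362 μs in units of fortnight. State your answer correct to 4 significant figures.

1 microsecond = 8.26720 × 10^-13 fortnight.
So 8.8362 × 8.26720 × 10^-13 ≈ 7.305 × 10^-12 fortnight.

7.305 × 10^-12 fortnights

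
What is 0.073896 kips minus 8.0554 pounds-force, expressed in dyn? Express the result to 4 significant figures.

0.073896 kip = 3.28706 × 10^7 dyn and 8.0554 lbf = 3.58322 × 10^6 dyn.
3.28706 × 10^7 − 3.58322 × 10^6 ≈ 2.929 × 10^7 dyn.

2.929 × 10^7 dyn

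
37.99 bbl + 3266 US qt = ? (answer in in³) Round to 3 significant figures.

557000 cubic inches

37.99 bbl = 368579.0 in³ and 3266 US qt = 188611.5 in³.
368579.0 + 188611.5 ≈ 557000 in³.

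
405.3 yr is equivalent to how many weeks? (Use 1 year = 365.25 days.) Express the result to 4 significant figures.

1 year = 52.1786 wk.
So 405.3 × 52.1786 ≈ 21150 wk.

21150 weeks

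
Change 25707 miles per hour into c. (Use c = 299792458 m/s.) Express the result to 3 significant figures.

3.83 × 10^-5 times the speed of light

1 mile per hour = 1.49116 × 10^-9 c.
Thus 25707 × 1.49116 × 10^-9 ≈ 3.83 × 10^-5 c.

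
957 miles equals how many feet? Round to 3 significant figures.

1 mi = 5280.00 ft.
Thus 957 × 5280.00 ≈ 5.05 × 10^6 ft.

5.05 × 10^6 feet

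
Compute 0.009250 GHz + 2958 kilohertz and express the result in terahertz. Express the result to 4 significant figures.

1.221e-5 THz

0.009250 GHz = 9.25000e-6 THz and 2958 kHz = 2.95800e-6 THz.
9.25000e-6 + 2.95800e-6 ≈ 1.221e-5 THz.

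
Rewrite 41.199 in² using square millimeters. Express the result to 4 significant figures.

1 square inch = 645.160 mm².
Then 41.199 × 645.160 ≈ 26580 mm².

26580 square millimeters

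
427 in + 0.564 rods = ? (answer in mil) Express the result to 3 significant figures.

539000 mils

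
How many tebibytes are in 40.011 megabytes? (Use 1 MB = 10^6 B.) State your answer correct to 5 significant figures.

3.6390 × 10^-5 tebibytes

1 megabyte = 9.09495 × 10^-7 tebibytes.
So 40.011 × 9.09495 × 10^-7 ≈ 3.6390 × 10^-5 TiB.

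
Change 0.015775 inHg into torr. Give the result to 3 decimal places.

0.401 torr

1 inHg = 25.4000 torr.
Then 0.015775 × 25.4000 ≈ 0.401 torr.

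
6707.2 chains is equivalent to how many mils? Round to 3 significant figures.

5.31 × 10^9 mil

1 chain = 792000 mil.
So 6707.2 × 792000 ≈ 5.31 × 10^9 mil.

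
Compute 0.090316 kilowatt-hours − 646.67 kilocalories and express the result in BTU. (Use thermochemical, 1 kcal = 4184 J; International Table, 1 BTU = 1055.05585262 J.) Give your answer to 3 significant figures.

-2260 BTU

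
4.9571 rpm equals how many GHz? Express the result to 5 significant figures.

8.2618 × 10^-11 GHz

1 revolution per minute = 1.66667 × 10^-11 gigahertz.
4.9571 × 1.66667 × 10^-11 ≈ 8.2618 × 10^-11 GHz.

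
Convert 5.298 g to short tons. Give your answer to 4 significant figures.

1 gram = 1.10231 × 10^-6 short tons.
So 5.298 × 1.10231 × 10^-6 ≈ 5.840 × 10^-6 short ton.

5.840 × 10^-6 short ton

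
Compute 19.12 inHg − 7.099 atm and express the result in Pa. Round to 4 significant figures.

-654600 Pa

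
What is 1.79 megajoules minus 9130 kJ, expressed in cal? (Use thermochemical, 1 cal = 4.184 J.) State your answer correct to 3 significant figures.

1.79 MJ = 427820 cal and 9130 kJ = 2.18212e+6 cal.
427820 − 2.18212e+6 ≈ -1.75e+6 cal.

-1.75e+6 cal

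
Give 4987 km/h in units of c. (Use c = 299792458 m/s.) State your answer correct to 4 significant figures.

4.621e-6 times the speed of light

1 kilometer per hour = 9.26567e-10 c.
So 4987 × 9.26567e-10 ≈ 4.621e-6 c.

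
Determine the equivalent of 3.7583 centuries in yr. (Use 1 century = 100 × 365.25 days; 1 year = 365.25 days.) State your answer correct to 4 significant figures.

1 century = 100.000 years.
Thus 3.7583 × 100.000 ≈ 375.8 yr.

375.8 yr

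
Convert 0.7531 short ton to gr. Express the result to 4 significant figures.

1.054e+7 gr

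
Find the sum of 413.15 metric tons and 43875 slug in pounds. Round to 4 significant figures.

413.15 t = 910840 lb and 43875 slug = 1.41164e+6 lb.
910840 + 1.41164e+6 ≈ 2.322e+6 lb.

2.322e+6 lb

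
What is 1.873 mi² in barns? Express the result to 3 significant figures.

4.85 × 10^34 barn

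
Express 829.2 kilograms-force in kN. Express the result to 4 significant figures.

8.132 kN

1 kilogram-force = 0.00980665 kN.
Thus 829.2 × 0.00980665 ≈ 8.132 kN.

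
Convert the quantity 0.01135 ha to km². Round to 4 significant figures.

0.0001135 km²

1 ha = 0.0100000 km².
0.01135 × 0.0100000 ≈ 0.0001135 km².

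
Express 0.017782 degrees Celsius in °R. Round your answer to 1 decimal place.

491.7 °R

°R = (°C + 273.15) × 9/5.
Applying the formula gives 491.7 °R.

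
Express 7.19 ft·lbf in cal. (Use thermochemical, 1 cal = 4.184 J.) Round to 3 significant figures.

2.33 cal

1 ft·lbf = 0.324048 calories.
7.19 × 0.324048 ≈ 2.33 cal.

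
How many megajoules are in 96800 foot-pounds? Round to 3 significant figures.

0.131 megajoules

1 foot-pound = 1.35582e-6 MJ.
Thus 96800 × 1.35582e-6 ≈ 0.131 MJ.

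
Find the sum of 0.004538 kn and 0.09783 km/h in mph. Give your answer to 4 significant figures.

0.06601 mph

0.004538 kn = 0.00522224 mph and 0.09783 km/h = 0.0607887 mph.
0.00522224 + 0.0607887 ≈ 0.06601 mph.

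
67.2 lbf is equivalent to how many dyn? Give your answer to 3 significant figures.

1 lbf = 444822 dyn.
67.2 × 444822 ≈ 2.99 × 10^7 dyn.

2.99 × 10^7 dynes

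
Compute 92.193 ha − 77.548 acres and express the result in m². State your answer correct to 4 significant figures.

608100 square meters

92.193 ha = 921930 m² and 77.548 acre = 313826 m².
921930 − 313826 ≈ 608100 m².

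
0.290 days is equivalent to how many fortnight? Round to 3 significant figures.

0.0207 fortnight

1 d = 0.0714286 fortnights.
0.290 × 0.0714286 ≈ 0.0207 fortnight.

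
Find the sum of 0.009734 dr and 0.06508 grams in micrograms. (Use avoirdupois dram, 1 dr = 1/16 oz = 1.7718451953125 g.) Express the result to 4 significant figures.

0.009734 dr = 17247.1 μg and 0.06508 g = 65080.0 μg.
17247.1 + 65080.0 ≈ 82330 μg.

82330 micrograms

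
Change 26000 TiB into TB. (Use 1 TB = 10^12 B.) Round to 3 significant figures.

1 TiB = 1.09951 TB.
26000 × 1.09951 ≈ 28600 TB.

28600 terabytes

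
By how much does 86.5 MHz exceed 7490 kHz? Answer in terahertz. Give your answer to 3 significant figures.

86.5 MHz = 8.65000 × 10^-5 THz and 7490 kHz = 7.49000 × 10^-6 THz.
8.65000 × 10^-5 − 7.49000 × 10^-6 ≈ 7.90 × 10^-5 THz.

7.90 × 10^-5 THz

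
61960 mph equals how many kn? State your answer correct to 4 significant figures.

53840 kn

1 mph = 0.868976 kn.
61960 × 0.868976 ≈ 53840 kn.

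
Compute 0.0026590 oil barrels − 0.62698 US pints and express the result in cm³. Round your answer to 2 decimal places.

126.08 cubic centimeters

0.0026590 bbl = 422.74722 cm³ and 0.62698 US pt = 296.67219 cm³.
422.74722 − 296.67219 ≈ 126.08 cm³.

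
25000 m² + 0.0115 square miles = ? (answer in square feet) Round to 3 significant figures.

25000 m² = 269098 ft² and 0.0115 mi² = 320602 ft².
269098 + 320602 ≈ 590000 ft².

590000 square feet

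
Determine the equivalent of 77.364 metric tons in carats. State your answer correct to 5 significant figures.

1 metric ton = 5.00000e+6 ct.
Then 77.364 × 5.00000e+6 ≈ 3.8682e+8 ct.

3.8682e+8 carats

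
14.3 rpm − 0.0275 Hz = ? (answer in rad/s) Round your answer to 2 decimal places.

14.3 rpm = 1.49749 rad/s and 0.0275 Hz = 0.172788 rad/s.
1.49749 − 0.172788 ≈ 1.32 rad/s.

1.32 rad/s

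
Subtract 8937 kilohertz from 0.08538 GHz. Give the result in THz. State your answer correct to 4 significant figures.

7.644e-5 THz

0.08538 GHz = 8.53800e-5 THz and 8937 kHz = 8.93700e-6 THz.
8.53800e-5 − 8.93700e-6 ≈ 7.644e-5 THz.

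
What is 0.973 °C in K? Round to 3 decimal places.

274.123 K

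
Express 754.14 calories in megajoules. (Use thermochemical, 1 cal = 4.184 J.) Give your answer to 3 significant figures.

0.00316 megajoules

1 cal = 4.18400e-6 megajoules.
So 754.14 × 4.18400e-6 ≈ 0.00316 MJ.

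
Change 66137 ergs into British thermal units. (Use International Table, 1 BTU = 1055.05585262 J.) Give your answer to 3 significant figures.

1 erg = 9.47817 × 10^-11 British thermal units.
Thus 66137 × 9.47817 × 10^-11 ≈ 6.27 × 10^-6 BTU.

6.27 × 10^-6 BTU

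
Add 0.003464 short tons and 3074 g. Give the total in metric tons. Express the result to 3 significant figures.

0.00622 t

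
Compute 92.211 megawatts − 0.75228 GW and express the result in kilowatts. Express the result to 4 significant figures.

92.211 MW = 92211.0 kW and 0.75228 GW = 752280 kW.
92211.0 − 752280 ≈ -660100 kW.

-660100 kW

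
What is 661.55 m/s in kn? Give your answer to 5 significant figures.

1286.0 kn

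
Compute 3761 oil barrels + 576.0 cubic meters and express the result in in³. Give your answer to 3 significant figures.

3761 bbl = 3.64892e+7 in³ and 576.0 m³ = 3.51497e+7 in³.
3.64892e+7 + 3.51497e+7 ≈ 7.16e+7 in³.

7.16e+7 in³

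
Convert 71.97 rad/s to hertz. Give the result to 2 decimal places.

1 radian per second = 0.159155 Hz.
71.97 × 0.159155 ≈ 11.45 Hz.

11.45 hertz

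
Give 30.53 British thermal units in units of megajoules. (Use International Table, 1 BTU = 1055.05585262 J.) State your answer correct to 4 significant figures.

1 BTU = 0.00105506 MJ.
Thus 30.53 × 0.00105506 ≈ 0.03221 MJ.

0.03221 megajoules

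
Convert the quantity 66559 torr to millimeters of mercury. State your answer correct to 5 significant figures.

1 torr = 1.00000 millimeters of mercury.
66559 × 1.00000 ≈ 66559 mmHg.

66559 mmHg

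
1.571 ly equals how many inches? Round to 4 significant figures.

5.851e+17 in

1 light-year = 3.724697e+17 in.
Then 1.571 × 3.724697e+17 ≈ 5.851e+17 in.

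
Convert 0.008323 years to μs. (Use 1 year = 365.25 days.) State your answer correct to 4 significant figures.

1 year = 3.15576e+13 microseconds.
0.008323 × 3.15576e+13 ≈ 2.627e+11 μs.

2.627e+11 μs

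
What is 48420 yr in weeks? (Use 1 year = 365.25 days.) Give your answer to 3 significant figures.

2.53 × 10^6 wk

1 year = 52.1786 wk.
So 48420 × 52.1786 ≈ 2.53 × 10^6 wk.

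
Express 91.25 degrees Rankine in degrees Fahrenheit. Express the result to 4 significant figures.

°R = °F + 459.67.
Applying the formula gives -368.4 °F.

-368.4 °F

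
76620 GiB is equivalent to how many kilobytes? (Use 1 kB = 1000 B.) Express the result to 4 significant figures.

1 gibibyte = 1.07374 × 10^6 kB.
Thus 76620 × 1.07374 × 10^6 ≈ 8.227 × 10^10 kB.

8.227 × 10^10 kilobytes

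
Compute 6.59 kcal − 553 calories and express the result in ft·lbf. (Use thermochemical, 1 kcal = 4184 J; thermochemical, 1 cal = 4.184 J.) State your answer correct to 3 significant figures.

18600 foot-pounds

6.59 kcal = 20336.5 ft·lbf and 553 cal = 1706.54 ft·lbf.
20336.5 − 1706.54 ≈ 18600 ft·lbf.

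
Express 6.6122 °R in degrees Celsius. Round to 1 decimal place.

-269.5 degrees Celsius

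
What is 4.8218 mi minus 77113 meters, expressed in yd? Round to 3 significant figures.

-75800 yards

4.8218 mi = 8486.37 yd and 77113 m = 84331.8 yd.
8486.37 − 84331.8 ≈ -75800 yd.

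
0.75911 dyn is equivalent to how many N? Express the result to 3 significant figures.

1 dyne = 1.00000e-5 newtons.
0.75911 × 1.00000e-5 ≈ 7.59e-6 N.

7.59e-6 N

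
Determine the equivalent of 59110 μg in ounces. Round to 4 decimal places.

0.0021 oz

1 microgram = 3.52740 × 10^-8 oz.
So 59110 × 3.52740 × 10^-8 ≈ 0.0021 oz.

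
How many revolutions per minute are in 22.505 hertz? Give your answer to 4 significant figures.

1350 rpm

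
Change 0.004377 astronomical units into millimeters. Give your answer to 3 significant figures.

6.55 × 10^11 mm

1 au = 1.49598 × 10^14 millimeters.
Thus 0.004377 × 1.49598 × 10^14 ≈ 6.55 × 10^11 mm.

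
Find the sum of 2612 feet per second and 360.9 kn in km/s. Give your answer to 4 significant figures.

2612 ft/s = 0.796138 km/s and 360.9 kn = 0.185663 km/s.
0.796138 + 0.185663 ≈ 0.9818 km/s.

0.9818 km/s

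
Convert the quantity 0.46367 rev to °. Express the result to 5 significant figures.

1 rev = 360.000 °.
Thus 0.46367 × 360.000 ≈ 166.92 °.

166.92 °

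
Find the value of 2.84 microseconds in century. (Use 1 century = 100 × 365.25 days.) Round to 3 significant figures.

9.00 × 10^-16 century

1 μs = 3.16881 × 10^-16 centuries.
Then 2.84 × 3.16881 × 10^-16 ≈ 9.00 × 10^-16 century.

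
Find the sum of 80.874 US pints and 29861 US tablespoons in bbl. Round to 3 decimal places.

80.874 US pt = 0.240696 bbl and 29861 US tbsp = 2.77725 bbl.
0.240696 + 2.77725 ≈ 3.018 bbl.

3.018 oil barrels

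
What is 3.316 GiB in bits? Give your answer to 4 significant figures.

2.848e+10 bit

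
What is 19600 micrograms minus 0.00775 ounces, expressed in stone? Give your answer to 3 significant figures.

-3.15 × 10^-5 stone

19600 μg = 3.08647 × 10^-6 st and 0.00775 oz = 3.45982 × 10^-5 st.
3.08647 × 10^-6 − 3.45982 × 10^-5 ≈ -3.15 × 10^-5 st.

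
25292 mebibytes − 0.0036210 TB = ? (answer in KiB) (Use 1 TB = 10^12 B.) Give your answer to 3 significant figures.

2.24e+7 kibibytes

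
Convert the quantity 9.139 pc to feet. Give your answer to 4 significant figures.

9.252e+17 ft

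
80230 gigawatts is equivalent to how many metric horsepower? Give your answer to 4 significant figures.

1.091 × 10^11 PS

1 gigawatt = 1.35962 × 10^6 PS.
Thus 80230 × 1.35962 × 10^6 ≈ 1.091 × 10^11 PS.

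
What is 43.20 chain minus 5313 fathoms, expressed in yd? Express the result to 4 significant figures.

43.20 chain = 950.400 yd and 5313 fathom = 10626.0 yd.
950.400 − 10626.0 ≈ -9676 yd.

-9676 yards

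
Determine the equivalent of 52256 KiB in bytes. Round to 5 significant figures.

1 kibibyte = 1024.00 B.
So 52256 × 1024.00 ≈ 5.3510 × 10^7 B.

5.3510 × 10^7 B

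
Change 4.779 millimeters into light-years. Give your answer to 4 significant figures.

5.051 × 10^-19 ly

1 mm = 1.05700 × 10^-19 light-years.
Thus 4.779 × 1.05700 × 10^-19 ≈ 5.051 × 10^-19 ly.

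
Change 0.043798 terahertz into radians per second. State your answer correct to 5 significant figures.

2.7519 × 10^11 rad/s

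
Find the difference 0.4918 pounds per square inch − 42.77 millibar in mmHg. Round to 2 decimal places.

0.4918 psi = 25.4334 mmHg and 42.77 mbar = 32.0801 mmHg.
25.4334 − 32.0801 ≈ -6.65 mmHg.

-6.65 millimeters of mercury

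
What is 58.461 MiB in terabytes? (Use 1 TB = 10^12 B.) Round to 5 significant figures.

1 mebibyte = 1.04858e-6 TB.
Then 58.461 × 1.04858e-6 ≈ 6.1301e-5 TB.

6.1301e-5 terabytes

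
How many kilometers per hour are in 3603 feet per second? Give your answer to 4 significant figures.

1 ft/s = 1.09728 km/h.
Thus 3603 × 1.09728 ≈ 3953 km/h.

3953 km/h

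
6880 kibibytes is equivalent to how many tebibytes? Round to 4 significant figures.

1 KiB = 9.313226 × 10^-10 TiB.
Thus 6880 × 9.313226 × 10^-10 ≈ 6.407 × 10^-6 TiB.

6.407 × 10^-6 tebibytes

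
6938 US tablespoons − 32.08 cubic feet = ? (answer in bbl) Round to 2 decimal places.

-5.07 oil barrels

6938 US tbsp = 0.645275 bbl and 32.08 ft³ = 5.71369 bbl.
0.645275 − 5.71369 ≈ -5.07 bbl.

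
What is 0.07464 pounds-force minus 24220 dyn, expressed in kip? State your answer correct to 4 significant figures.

0.07464 lbf = 7.46400 × 10^-5 kip and 24220 dyn = 5.44487 × 10^-5 kip.
7.46400 × 10^-5 − 5.44487 × 10^-5 ≈ 2.019 × 10^-5 kip.

2.019 × 10^-5 kip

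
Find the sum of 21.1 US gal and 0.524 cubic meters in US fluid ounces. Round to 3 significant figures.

20400 US fl oz

21.1 US gal = 2700.80 US fl oz and 0.524 m³ = 17718.5 US fl oz.
2700.80 + 17718.5 ≈ 20400 US fl oz.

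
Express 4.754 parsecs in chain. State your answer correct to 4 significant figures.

1 pc = 1.53388 × 10^15 chains.
Then 4.754 × 1.53388 × 10^15 ≈ 7.292 × 10^15 chain.

7.292 × 10^15 chains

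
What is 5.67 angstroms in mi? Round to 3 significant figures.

1 angstrom = 6.21371 × 10^-14 mi.
Then 5.67 × 6.21371 × 10^-14 ≈ 3.52 × 10^-13 mi.

3.52 × 10^-13 mi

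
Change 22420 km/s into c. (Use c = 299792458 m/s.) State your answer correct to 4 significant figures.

0.07479 c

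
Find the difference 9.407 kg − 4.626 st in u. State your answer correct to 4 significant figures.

9.407 kg = 5.66503 × 10^27 u and 4.626 st = 1.76909 × 10^28 u.
5.66503 × 10^27 − 1.76909 × 10^28 ≈ -1.203 × 10^28 u.

-1.203 × 10^28 u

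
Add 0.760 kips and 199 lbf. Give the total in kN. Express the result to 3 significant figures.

4.27 kN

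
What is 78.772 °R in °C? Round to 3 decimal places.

-229.388 degrees Celsius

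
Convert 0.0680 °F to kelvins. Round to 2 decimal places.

K = (°F + 459.67) × 5/9.
Applying the formula gives 255.41 K.

255.41 K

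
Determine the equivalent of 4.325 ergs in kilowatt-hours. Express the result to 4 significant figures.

1.201e-13 kilowatt-hours

1 erg = 2.77778e-14 kilowatt-hours.
Then 4.325 × 2.77778e-14 ≈ 1.201e-13 kWh.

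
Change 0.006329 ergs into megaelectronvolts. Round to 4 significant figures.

3950 megaelectronvolts

1 erg = 624151 MeV.
0.006329 × 624151 ≈ 3950 MeV.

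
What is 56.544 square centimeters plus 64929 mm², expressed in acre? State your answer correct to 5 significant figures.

1.7442e-5 acre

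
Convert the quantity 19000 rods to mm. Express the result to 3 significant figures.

9.56 × 10^7 millimeters

1 rod = 5029.20 mm.
Then 19000 × 5029.20 ≈ 9.56 × 10^7 mm.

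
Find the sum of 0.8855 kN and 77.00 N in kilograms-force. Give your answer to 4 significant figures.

0.8855 kN = 90.2959 kgf and 77.00 N = 7.85181 kgf.
90.2959 + 7.85181 ≈ 98.15 kgf.

98.15 kilograms-force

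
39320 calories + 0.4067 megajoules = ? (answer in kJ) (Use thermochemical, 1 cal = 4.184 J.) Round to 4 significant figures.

39320 cal = 164.515 kJ and 0.4067 MJ = 406.700 kJ.
164.515 + 406.700 ≈ 571.2 kJ.

571.2 kJ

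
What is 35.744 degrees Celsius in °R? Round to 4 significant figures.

556.0 °R

°R = (°C + 273.15) × 9/5.
Applying the formula gives 556.0 °R.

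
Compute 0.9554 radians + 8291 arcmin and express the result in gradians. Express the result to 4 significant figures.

214.4 grad

0.9554 rad = 60.8227 grad and 8291 arcmin = 153.537 grad.
60.8227 + 153.537 ≈ 214.4 grad.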